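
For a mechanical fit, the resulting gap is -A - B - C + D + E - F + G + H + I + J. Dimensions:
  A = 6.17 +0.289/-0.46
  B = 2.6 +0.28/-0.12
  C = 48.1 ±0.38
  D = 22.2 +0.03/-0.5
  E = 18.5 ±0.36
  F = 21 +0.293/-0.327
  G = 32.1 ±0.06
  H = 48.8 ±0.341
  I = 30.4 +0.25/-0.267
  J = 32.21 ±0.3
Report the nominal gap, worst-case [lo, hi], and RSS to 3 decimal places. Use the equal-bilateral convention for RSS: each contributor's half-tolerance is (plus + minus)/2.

nominal=106.340 wc=[103.270,108.968] rss=0.947

Stack each dimension's contribution:
  -A: nom -6.170 → Σnom=-6.170; wc +0.460/-0.289 → slack +0.460/-0.289; half-tol=0.374, Σhalf²=0.140250
  -B: nom -2.600 → Σnom=-8.770; wc +0.120/-0.280 → slack +0.580/-0.569; half-tol=0.200, Σhalf²=0.180250
  -C: nom -48.100 → Σnom=-56.870; wc +0.380/-0.380 → slack +0.960/-0.949; half-tol=0.380, Σhalf²=0.324650
  +D: nom +22.200 → Σnom=-34.670; wc +0.030/-0.500 → slack +0.990/-1.449; half-tol=0.265, Σhalf²=0.394875
  +E: nom +18.500 → Σnom=-16.170; wc +0.360/-0.360 → slack +1.350/-1.809; half-tol=0.360, Σhalf²=0.524475
  -F: nom -21.000 → Σnom=-37.170; wc +0.327/-0.293 → slack +1.677/-2.102; half-tol=0.310, Σhalf²=0.620575
  +G: nom +32.100 → Σnom=-5.070; wc +0.060/-0.060 → slack +1.737/-2.162; half-tol=0.060, Σhalf²=0.624175
  +H: nom +48.800 → Σnom=43.730; wc +0.341/-0.341 → slack +2.078/-2.503; half-tol=0.341, Σhalf²=0.740456
  +I: nom +30.400 → Σnom=74.130; wc +0.250/-0.267 → slack +2.328/-2.770; half-tol=0.259, Σhalf²=0.807279
  +J: nom +32.210 → Σnom=106.340; wc +0.300/-0.300 → slack +2.628/-3.070; half-tol=0.300, Σhalf²=0.897278
Nominal = 106.340. Worst-case = [106.340 - 3.070, 106.340 + 2.628] = [103.270, 108.968]. RSS = √0.897278 = 0.947.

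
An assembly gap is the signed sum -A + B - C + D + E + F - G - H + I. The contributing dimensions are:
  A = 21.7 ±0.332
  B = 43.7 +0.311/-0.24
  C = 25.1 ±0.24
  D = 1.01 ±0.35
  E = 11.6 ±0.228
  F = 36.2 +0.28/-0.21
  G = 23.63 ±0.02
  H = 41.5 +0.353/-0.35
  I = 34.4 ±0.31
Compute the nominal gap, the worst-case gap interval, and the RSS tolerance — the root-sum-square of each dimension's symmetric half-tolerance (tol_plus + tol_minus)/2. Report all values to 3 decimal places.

Stack each dimension's contribution:
  -A: nom -21.700 → Σnom=-21.700; wc +0.332/-0.332 → slack +0.332/-0.332; half-tol=0.332, Σhalf²=0.110224
  +B: nom +43.700 → Σnom=22.000; wc +0.311/-0.240 → slack +0.643/-0.572; half-tol=0.275, Σhalf²=0.186124
  -C: nom -25.100 → Σnom=-3.100; wc +0.240/-0.240 → slack +0.883/-0.812; half-tol=0.240, Σhalf²=0.243724
  +D: nom +1.010 → Σnom=-2.090; wc +0.350/-0.350 → slack +1.233/-1.162; half-tol=0.350, Σhalf²=0.366224
  +E: nom +11.600 → Σnom=9.510; wc +0.228/-0.228 → slack +1.461/-1.390; half-tol=0.228, Σhalf²=0.418208
  +F: nom +36.200 → Σnom=45.710; wc +0.280/-0.210 → slack +1.741/-1.600; half-tol=0.245, Σhalf²=0.478233
  -G: nom -23.630 → Σnom=22.080; wc +0.020/-0.020 → slack +1.761/-1.620; half-tol=0.020, Σhalf²=0.478633
  -H: nom -41.500 → Σnom=-19.420; wc +0.350/-0.353 → slack +2.111/-1.973; half-tol=0.351, Σhalf²=0.602185
  +I: nom +34.400 → Σnom=14.980; wc +0.310/-0.310 → slack +2.421/-2.283; half-tol=0.310, Σhalf²=0.698285
Nominal = 14.980. Worst-case = [14.980 - 2.283, 14.980 + 2.421] = [12.697, 17.401]. RSS = √0.698285 = 0.836.

nominal=14.980 wc=[12.697,17.401] rss=0.836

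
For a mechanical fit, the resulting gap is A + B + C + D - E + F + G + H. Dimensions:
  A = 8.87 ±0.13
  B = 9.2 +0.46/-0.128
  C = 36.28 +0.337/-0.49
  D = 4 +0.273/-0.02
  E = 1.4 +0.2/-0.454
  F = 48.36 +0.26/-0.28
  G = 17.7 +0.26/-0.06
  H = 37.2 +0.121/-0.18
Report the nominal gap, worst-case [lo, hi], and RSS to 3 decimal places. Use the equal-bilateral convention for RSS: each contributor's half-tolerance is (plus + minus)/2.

Stack each dimension's contribution:
  +A: nom +8.870 → Σnom=8.870; wc +0.130/-0.130 → slack +0.130/-0.130; half-tol=0.130, Σhalf²=0.016900
  +B: nom +9.200 → Σnom=18.070; wc +0.460/-0.128 → slack +0.590/-0.258; half-tol=0.294, Σhalf²=0.103336
  +C: nom +36.280 → Σnom=54.350; wc +0.337/-0.490 → slack +0.927/-0.748; half-tol=0.413, Σhalf²=0.274318
  +D: nom +4.000 → Σnom=58.350; wc +0.273/-0.020 → slack +1.200/-0.768; half-tol=0.147, Σhalf²=0.295781
  -E: nom -1.400 → Σnom=56.950; wc +0.454/-0.200 → slack +1.654/-0.968; half-tol=0.327, Σhalf²=0.402709
  +F: nom +48.360 → Σnom=105.310; wc +0.260/-0.280 → slack +1.914/-1.248; half-tol=0.270, Σhalf²=0.475610
  +G: nom +17.700 → Σnom=123.010; wc +0.260/-0.060 → slack +2.174/-1.308; half-tol=0.160, Σhalf²=0.501209
  +H: nom +37.200 → Σnom=160.210; wc +0.121/-0.180 → slack +2.295/-1.488; half-tol=0.150, Σhalf²=0.523860
Nominal = 160.210. Worst-case = [160.210 - 1.488, 160.210 + 2.295] = [158.722, 162.505]. RSS = √0.523860 = 0.724.

nominal=160.210 wc=[158.722,162.505] rss=0.724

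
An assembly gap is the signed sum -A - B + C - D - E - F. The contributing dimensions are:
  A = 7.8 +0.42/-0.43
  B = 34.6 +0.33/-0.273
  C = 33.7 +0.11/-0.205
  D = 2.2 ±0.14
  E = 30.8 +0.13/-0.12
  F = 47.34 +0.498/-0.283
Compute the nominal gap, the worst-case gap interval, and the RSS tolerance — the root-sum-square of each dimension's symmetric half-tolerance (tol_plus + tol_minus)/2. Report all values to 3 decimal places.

Stack each dimension's contribution:
  -A: nom -7.800 → Σnom=-7.800; wc +0.430/-0.420 → slack +0.430/-0.420; half-tol=0.425, Σhalf²=0.180625
  -B: nom -34.600 → Σnom=-42.400; wc +0.273/-0.330 → slack +0.703/-0.750; half-tol=0.301, Σhalf²=0.271527
  +C: nom +33.700 → Σnom=-8.700; wc +0.110/-0.205 → slack +0.813/-0.955; half-tol=0.158, Σhalf²=0.296334
  -D: nom -2.200 → Σnom=-10.900; wc +0.140/-0.140 → slack +0.953/-1.095; half-tol=0.140, Σhalf²=0.315934
  -E: nom -30.800 → Σnom=-41.700; wc +0.120/-0.130 → slack +1.073/-1.225; half-tol=0.125, Σhalf²=0.331559
  -F: nom -47.340 → Σnom=-89.040; wc +0.283/-0.498 → slack +1.356/-1.723; half-tol=0.390, Σhalf²=0.484049
Nominal = -89.040. Worst-case = [-89.040 - 1.723, -89.040 + 1.356] = [-90.763, -87.684]. RSS = √0.484049 = 0.696.

nominal=-89.040 wc=[-90.763,-87.684] rss=0.696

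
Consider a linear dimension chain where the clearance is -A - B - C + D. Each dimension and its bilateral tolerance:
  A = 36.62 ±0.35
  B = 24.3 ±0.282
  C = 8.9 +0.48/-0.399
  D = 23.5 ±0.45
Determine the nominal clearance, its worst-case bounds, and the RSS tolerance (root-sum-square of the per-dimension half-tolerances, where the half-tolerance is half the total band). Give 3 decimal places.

nominal=-46.320 wc=[-47.882,-44.839] rss=0.773

Stack each dimension's contribution:
  -A: nom -36.620 → Σnom=-36.620; wc +0.350/-0.350 → slack +0.350/-0.350; half-tol=0.350, Σhalf²=0.122500
  -B: nom -24.300 → Σnom=-60.920; wc +0.282/-0.282 → slack +0.632/-0.632; half-tol=0.282, Σhalf²=0.202024
  -C: nom -8.900 → Σnom=-69.820; wc +0.399/-0.480 → slack +1.031/-1.112; half-tol=0.440, Σhalf²=0.395184
  +D: nom +23.500 → Σnom=-46.320; wc +0.450/-0.450 → slack +1.481/-1.562; half-tol=0.450, Σhalf²=0.597684
Nominal = -46.320. Worst-case = [-46.320 - 1.562, -46.320 + 1.481] = [-47.882, -44.839]. RSS = √0.597684 = 0.773.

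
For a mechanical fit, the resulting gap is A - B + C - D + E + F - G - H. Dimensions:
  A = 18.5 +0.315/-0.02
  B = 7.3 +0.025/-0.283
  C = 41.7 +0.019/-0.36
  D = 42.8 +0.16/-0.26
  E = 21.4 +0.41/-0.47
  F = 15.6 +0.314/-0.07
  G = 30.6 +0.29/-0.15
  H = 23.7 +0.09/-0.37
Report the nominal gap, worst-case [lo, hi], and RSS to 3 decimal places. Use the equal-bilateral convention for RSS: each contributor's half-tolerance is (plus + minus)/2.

Stack each dimension's contribution:
  +A: nom +18.500 → Σnom=18.500; wc +0.315/-0.020 → slack +0.315/-0.020; half-tol=0.168, Σhalf²=0.028056
  -B: nom -7.300 → Σnom=11.200; wc +0.283/-0.025 → slack +0.598/-0.045; half-tol=0.154, Σhalf²=0.051772
  +C: nom +41.700 → Σnom=52.900; wc +0.019/-0.360 → slack +0.617/-0.405; half-tol=0.190, Σhalf²=0.087682
  -D: nom -42.800 → Σnom=10.100; wc +0.260/-0.160 → slack +0.877/-0.565; half-tol=0.210, Σhalf²=0.131782
  +E: nom +21.400 → Σnom=31.500; wc +0.410/-0.470 → slack +1.287/-1.035; half-tol=0.440, Σhalf²=0.325382
  +F: nom +15.600 → Σnom=47.100; wc +0.314/-0.070 → slack +1.601/-1.105; half-tol=0.192, Σhalf²=0.362246
  -G: nom -30.600 → Σnom=16.500; wc +0.150/-0.290 → slack +1.751/-1.395; half-tol=0.220, Σhalf²=0.410646
  -H: nom -23.700 → Σnom=-7.200; wc +0.370/-0.090 → slack +2.121/-1.485; half-tol=0.230, Σhalf²=0.463546
Nominal = -7.200. Worst-case = [-7.200 - 1.485, -7.200 + 2.121] = [-8.685, -5.079]. RSS = √0.463546 = 0.681.

nominal=-7.200 wc=[-8.685,-5.079] rss=0.681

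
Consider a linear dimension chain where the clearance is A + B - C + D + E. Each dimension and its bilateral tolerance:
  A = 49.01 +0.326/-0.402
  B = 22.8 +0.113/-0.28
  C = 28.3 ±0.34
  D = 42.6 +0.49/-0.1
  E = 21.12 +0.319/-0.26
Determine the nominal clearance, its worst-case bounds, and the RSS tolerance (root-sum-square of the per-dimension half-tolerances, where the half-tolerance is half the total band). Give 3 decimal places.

Stack each dimension's contribution:
  +A: nom +49.010 → Σnom=49.010; wc +0.326/-0.402 → slack +0.326/-0.402; half-tol=0.364, Σhalf²=0.132496
  +B: nom +22.800 → Σnom=71.810; wc +0.113/-0.280 → slack +0.439/-0.682; half-tol=0.197, Σhalf²=0.171108
  -C: nom -28.300 → Σnom=43.510; wc +0.340/-0.340 → slack +0.779/-1.022; half-tol=0.340, Σhalf²=0.286708
  +D: nom +42.600 → Σnom=86.110; wc +0.490/-0.100 → slack +1.269/-1.122; half-tol=0.295, Σhalf²=0.373733
  +E: nom +21.120 → Σnom=107.230; wc +0.319/-0.260 → slack +1.588/-1.382; half-tol=0.289, Σhalf²=0.457543
Nominal = 107.230. Worst-case = [107.230 - 1.382, 107.230 + 1.588] = [105.848, 108.818]. RSS = √0.457543 = 0.676.

nominal=107.230 wc=[105.848,108.818] rss=0.676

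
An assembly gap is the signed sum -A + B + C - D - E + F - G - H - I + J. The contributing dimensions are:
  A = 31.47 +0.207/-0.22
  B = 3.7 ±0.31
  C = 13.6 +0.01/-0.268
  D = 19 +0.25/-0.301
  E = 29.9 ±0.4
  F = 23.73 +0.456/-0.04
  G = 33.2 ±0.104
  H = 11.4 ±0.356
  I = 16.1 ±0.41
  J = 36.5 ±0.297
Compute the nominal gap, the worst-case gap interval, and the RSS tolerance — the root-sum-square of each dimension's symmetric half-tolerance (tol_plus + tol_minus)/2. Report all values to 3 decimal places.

nominal=-63.540 wc=[-66.182,-60.676] rss=0.923

Stack each dimension's contribution:
  -A: nom -31.470 → Σnom=-31.470; wc +0.220/-0.207 → slack +0.220/-0.207; half-tol=0.213, Σhalf²=0.045582
  +B: nom +3.700 → Σnom=-27.770; wc +0.310/-0.310 → slack +0.530/-0.517; half-tol=0.310, Σhalf²=0.141682
  +C: nom +13.600 → Σnom=-14.170; wc +0.010/-0.268 → slack +0.540/-0.785; half-tol=0.139, Σhalf²=0.161003
  -D: nom -19.000 → Σnom=-33.170; wc +0.301/-0.250 → slack +0.841/-1.035; half-tol=0.275, Σhalf²=0.236903
  -E: nom -29.900 → Σnom=-63.070; wc +0.400/-0.400 → slack +1.241/-1.435; half-tol=0.400, Σhalf²=0.396904
  +F: nom +23.730 → Σnom=-39.340; wc +0.456/-0.040 → slack +1.697/-1.475; half-tol=0.248, Σhalf²=0.458408
  -G: nom -33.200 → Σnom=-72.540; wc +0.104/-0.104 → slack +1.801/-1.579; half-tol=0.104, Σhalf²=0.469224
  -H: nom -11.400 → Σnom=-83.940; wc +0.356/-0.356 → slack +2.157/-1.935; half-tol=0.356, Σhalf²=0.595959
  -I: nom -16.100 → Σnom=-100.040; wc +0.410/-0.410 → slack +2.567/-2.345; half-tol=0.410, Σhalf²=0.764059
  +J: nom +36.500 → Σnom=-63.540; wc +0.297/-0.297 → slack +2.864/-2.642; half-tol=0.297, Σhalf²=0.852268
Nominal = -63.540. Worst-case = [-63.540 - 2.642, -63.540 + 2.864] = [-66.182, -60.676]. RSS = √0.852268 = 0.923.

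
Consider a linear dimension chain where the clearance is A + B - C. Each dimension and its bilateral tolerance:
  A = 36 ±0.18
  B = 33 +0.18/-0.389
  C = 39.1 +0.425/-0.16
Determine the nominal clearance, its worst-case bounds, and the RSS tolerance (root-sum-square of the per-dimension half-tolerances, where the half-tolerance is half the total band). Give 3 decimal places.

nominal=29.900 wc=[28.906,30.420] rss=0.446

Stack each dimension's contribution:
  +A: nom +36.000 → Σnom=36.000; wc +0.180/-0.180 → slack +0.180/-0.180; half-tol=0.180, Σhalf²=0.032400
  +B: nom +33.000 → Σnom=69.000; wc +0.180/-0.389 → slack +0.360/-0.569; half-tol=0.284, Σhalf²=0.113340
  -C: nom -39.100 → Σnom=29.900; wc +0.160/-0.425 → slack +0.520/-0.994; half-tol=0.292, Σhalf²=0.198896
Nominal = 29.900. Worst-case = [29.900 - 0.994, 29.900 + 0.520] = [28.906, 30.420]. RSS = √0.198896 = 0.446.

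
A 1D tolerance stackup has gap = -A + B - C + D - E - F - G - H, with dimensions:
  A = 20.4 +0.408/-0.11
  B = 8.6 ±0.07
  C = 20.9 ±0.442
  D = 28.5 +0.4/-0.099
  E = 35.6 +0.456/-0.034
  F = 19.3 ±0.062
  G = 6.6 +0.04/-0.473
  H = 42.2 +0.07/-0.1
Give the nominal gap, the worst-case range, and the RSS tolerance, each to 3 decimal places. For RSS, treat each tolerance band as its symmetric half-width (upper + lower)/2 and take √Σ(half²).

Stack each dimension's contribution:
  -A: nom -20.400 → Σnom=-20.400; wc +0.110/-0.408 → slack +0.110/-0.408; half-tol=0.259, Σhalf²=0.067081
  +B: nom +8.600 → Σnom=-11.800; wc +0.070/-0.070 → slack +0.180/-0.478; half-tol=0.070, Σhalf²=0.071981
  -C: nom -20.900 → Σnom=-32.700; wc +0.442/-0.442 → slack +0.622/-0.920; half-tol=0.442, Σhalf²=0.267345
  +D: nom +28.500 → Σnom=-4.200; wc +0.400/-0.099 → slack +1.022/-1.019; half-tol=0.249, Σhalf²=0.329595
  -E: nom -35.600 → Σnom=-39.800; wc +0.034/-0.456 → slack +1.056/-1.475; half-tol=0.245, Σhalf²=0.389620
  -F: nom -19.300 → Σnom=-59.100; wc +0.062/-0.062 → slack +1.118/-1.537; half-tol=0.062, Σhalf²=0.393464
  -G: nom -6.600 → Σnom=-65.700; wc +0.473/-0.040 → slack +1.591/-1.577; half-tol=0.257, Σhalf²=0.459257
  -H: nom -42.200 → Σnom=-107.900; wc +0.100/-0.070 → slack +1.691/-1.647; half-tol=0.085, Σhalf²=0.466481
Nominal = -107.900. Worst-case = [-107.900 - 1.647, -107.900 + 1.691] = [-109.547, -106.209]. RSS = √0.466481 = 0.683.

nominal=-107.900 wc=[-109.547,-106.209] rss=0.683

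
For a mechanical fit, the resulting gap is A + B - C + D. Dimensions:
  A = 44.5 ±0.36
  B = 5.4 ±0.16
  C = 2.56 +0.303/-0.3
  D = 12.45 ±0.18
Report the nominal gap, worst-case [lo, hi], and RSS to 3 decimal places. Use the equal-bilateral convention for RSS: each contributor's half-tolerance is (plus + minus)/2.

nominal=59.790 wc=[58.787,60.790] rss=0.528

Stack each dimension's contribution:
  +A: nom +44.500 → Σnom=44.500; wc +0.360/-0.360 → slack +0.360/-0.360; half-tol=0.360, Σhalf²=0.129600
  +B: nom +5.400 → Σnom=49.900; wc +0.160/-0.160 → slack +0.520/-0.520; half-tol=0.160, Σhalf²=0.155200
  -C: nom -2.560 → Σnom=47.340; wc +0.300/-0.303 → slack +0.820/-0.823; half-tol=0.301, Σhalf²=0.246102
  +D: nom +12.450 → Σnom=59.790; wc +0.180/-0.180 → slack +1.000/-1.003; half-tol=0.180, Σhalf²=0.278502
Nominal = 59.790. Worst-case = [59.790 - 1.003, 59.790 + 1.000] = [58.787, 60.790]. RSS = √0.278502 = 0.528.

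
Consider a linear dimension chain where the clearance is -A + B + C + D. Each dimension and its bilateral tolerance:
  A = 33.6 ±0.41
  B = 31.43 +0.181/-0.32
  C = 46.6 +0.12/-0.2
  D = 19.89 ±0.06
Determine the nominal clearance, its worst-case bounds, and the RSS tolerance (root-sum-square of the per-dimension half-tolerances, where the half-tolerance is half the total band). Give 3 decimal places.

nominal=64.320 wc=[63.330,65.091] rss=0.510

Stack each dimension's contribution:
  -A: nom -33.600 → Σnom=-33.600; wc +0.410/-0.410 → slack +0.410/-0.410; half-tol=0.410, Σhalf²=0.168100
  +B: nom +31.430 → Σnom=-2.170; wc +0.181/-0.320 → slack +0.591/-0.730; half-tol=0.251, Σhalf²=0.230850
  +C: nom +46.600 → Σnom=44.430; wc +0.120/-0.200 → slack +0.711/-0.930; half-tol=0.160, Σhalf²=0.256450
  +D: nom +19.890 → Σnom=64.320; wc +0.060/-0.060 → slack +0.771/-0.990; half-tol=0.060, Σhalf²=0.260050
Nominal = 64.320. Worst-case = [64.320 - 0.990, 64.320 + 0.771] = [63.330, 65.091]. RSS = √0.260050 = 0.510.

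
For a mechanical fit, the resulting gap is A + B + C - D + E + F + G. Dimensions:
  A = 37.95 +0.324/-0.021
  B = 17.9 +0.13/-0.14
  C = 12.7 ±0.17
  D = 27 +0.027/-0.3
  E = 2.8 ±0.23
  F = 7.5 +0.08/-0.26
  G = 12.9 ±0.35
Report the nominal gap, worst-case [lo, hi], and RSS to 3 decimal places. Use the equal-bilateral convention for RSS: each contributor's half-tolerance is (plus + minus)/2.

Stack each dimension's contribution:
  +A: nom +37.950 → Σnom=37.950; wc +0.324/-0.021 → slack +0.324/-0.021; half-tol=0.173, Σhalf²=0.029756
  +B: nom +17.900 → Σnom=55.850; wc +0.130/-0.140 → slack +0.454/-0.161; half-tol=0.135, Σhalf²=0.047981
  +C: nom +12.700 → Σnom=68.550; wc +0.170/-0.170 → slack +0.624/-0.331; half-tol=0.170, Σhalf²=0.076881
  -D: nom -27.000 → Σnom=41.550; wc +0.300/-0.027 → slack +0.924/-0.358; half-tol=0.164, Σhalf²=0.103614
  +E: nom +2.800 → Σnom=44.350; wc +0.230/-0.230 → slack +1.154/-0.588; half-tol=0.230, Σhalf²=0.156514
  +F: nom +7.500 → Σnom=51.850; wc +0.080/-0.260 → slack +1.234/-0.848; half-tol=0.170, Σhalf²=0.185414
  +G: nom +12.900 → Σnom=64.750; wc +0.350/-0.350 → slack +1.584/-1.198; half-tol=0.350, Σhalf²=0.307914
Nominal = 64.750. Worst-case = [64.750 - 1.198, 64.750 + 1.584] = [63.552, 66.334]. RSS = √0.307914 = 0.555.

nominal=64.750 wc=[63.552,66.334] rss=0.555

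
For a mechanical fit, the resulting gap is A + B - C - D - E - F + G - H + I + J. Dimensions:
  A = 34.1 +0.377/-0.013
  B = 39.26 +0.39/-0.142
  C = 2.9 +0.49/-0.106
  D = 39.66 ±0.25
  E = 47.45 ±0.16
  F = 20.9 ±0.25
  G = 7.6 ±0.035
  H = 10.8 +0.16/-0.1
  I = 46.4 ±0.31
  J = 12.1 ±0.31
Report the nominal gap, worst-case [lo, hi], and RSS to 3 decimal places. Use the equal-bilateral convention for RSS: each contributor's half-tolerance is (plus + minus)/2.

nominal=17.750 wc=[15.630,20.038] rss=0.747

Stack each dimension's contribution:
  +A: nom +34.100 → Σnom=34.100; wc +0.377/-0.013 → slack +0.377/-0.013; half-tol=0.195, Σhalf²=0.038025
  +B: nom +39.260 → Σnom=73.360; wc +0.390/-0.142 → slack +0.767/-0.155; half-tol=0.266, Σhalf²=0.108781
  -C: nom -2.900 → Σnom=70.460; wc +0.106/-0.490 → slack +0.873/-0.645; half-tol=0.298, Σhalf²=0.197585
  -D: nom -39.660 → Σnom=30.800; wc +0.250/-0.250 → slack +1.123/-0.895; half-tol=0.250, Σhalf²=0.260085
  -E: nom -47.450 → Σnom=-16.650; wc +0.160/-0.160 → slack +1.283/-1.055; half-tol=0.160, Σhalf²=0.285685
  -F: nom -20.900 → Σnom=-37.550; wc +0.250/-0.250 → slack +1.533/-1.305; half-tol=0.250, Σhalf²=0.348185
  +G: nom +7.600 → Σnom=-29.950; wc +0.035/-0.035 → slack +1.568/-1.340; half-tol=0.035, Σhalf²=0.349410
  -H: nom -10.800 → Σnom=-40.750; wc +0.100/-0.160 → slack +1.668/-1.500; half-tol=0.130, Σhalf²=0.366310
  +I: nom +46.400 → Σnom=5.650; wc +0.310/-0.310 → slack +1.978/-1.810; half-tol=0.310, Σhalf²=0.462410
  +J: nom +12.100 → Σnom=17.750; wc +0.310/-0.310 → slack +2.288/-2.120; half-tol=0.310, Σhalf²=0.558510
Nominal = 17.750. Worst-case = [17.750 - 2.120, 17.750 + 2.288] = [15.630, 20.038]. RSS = √0.558510 = 0.747.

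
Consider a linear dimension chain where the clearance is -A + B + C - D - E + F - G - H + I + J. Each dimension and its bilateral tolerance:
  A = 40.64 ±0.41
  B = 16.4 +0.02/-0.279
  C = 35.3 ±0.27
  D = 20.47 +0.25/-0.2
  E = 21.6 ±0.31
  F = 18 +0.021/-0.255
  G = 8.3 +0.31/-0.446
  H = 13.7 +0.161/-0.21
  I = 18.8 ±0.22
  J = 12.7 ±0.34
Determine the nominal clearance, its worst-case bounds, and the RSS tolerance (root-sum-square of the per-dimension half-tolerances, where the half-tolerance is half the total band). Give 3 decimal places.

nominal=-3.510 wc=[-6.315,-1.063] rss=0.878

Stack each dimension's contribution:
  -A: nom -40.640 → Σnom=-40.640; wc +0.410/-0.410 → slack +0.410/-0.410; half-tol=0.410, Σhalf²=0.168100
  +B: nom +16.400 → Σnom=-24.240; wc +0.020/-0.279 → slack +0.430/-0.689; half-tol=0.150, Σhalf²=0.190450
  +C: nom +35.300 → Σnom=11.060; wc +0.270/-0.270 → slack +0.700/-0.959; half-tol=0.270, Σhalf²=0.263350
  -D: nom -20.470 → Σnom=-9.410; wc +0.200/-0.250 → slack +0.900/-1.209; half-tol=0.225, Σhalf²=0.313975
  -E: nom -21.600 → Σnom=-31.010; wc +0.310/-0.310 → slack +1.210/-1.519; half-tol=0.310, Σhalf²=0.410075
  +F: nom +18.000 → Σnom=-13.010; wc +0.021/-0.255 → slack +1.231/-1.774; half-tol=0.138, Σhalf²=0.429119
  -G: nom -8.300 → Σnom=-21.310; wc +0.446/-0.310 → slack +1.677/-2.084; half-tol=0.378, Σhalf²=0.572003
  -H: nom -13.700 → Σnom=-35.010; wc +0.210/-0.161 → slack +1.887/-2.245; half-tol=0.185, Σhalf²=0.606414
  +I: nom +18.800 → Σnom=-16.210; wc +0.220/-0.220 → slack +2.107/-2.465; half-tol=0.220, Σhalf²=0.654814
  +J: nom +12.700 → Σnom=-3.510; wc +0.340/-0.340 → slack +2.447/-2.805; half-tol=0.340, Σhalf²=0.770414
Nominal = -3.510. Worst-case = [-3.510 - 2.805, -3.510 + 2.447] = [-6.315, -1.063]. RSS = √0.770414 = 0.878.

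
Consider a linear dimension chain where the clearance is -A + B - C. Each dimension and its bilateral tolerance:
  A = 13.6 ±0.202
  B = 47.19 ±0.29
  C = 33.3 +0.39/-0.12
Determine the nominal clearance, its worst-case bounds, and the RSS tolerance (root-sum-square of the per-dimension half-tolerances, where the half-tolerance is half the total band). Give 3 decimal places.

nominal=0.290 wc=[-0.592,0.902] rss=0.436

Stack each dimension's contribution:
  -A: nom -13.600 → Σnom=-13.600; wc +0.202/-0.202 → slack +0.202/-0.202; half-tol=0.202, Σhalf²=0.040804
  +B: nom +47.190 → Σnom=33.590; wc +0.290/-0.290 → slack +0.492/-0.492; half-tol=0.290, Σhalf²=0.124904
  -C: nom -33.300 → Σnom=0.290; wc +0.120/-0.390 → slack +0.612/-0.882; half-tol=0.255, Σhalf²=0.189929
Nominal = 0.290. Worst-case = [0.290 - 0.882, 0.290 + 0.612] = [-0.592, 0.902]. RSS = √0.189929 = 0.436.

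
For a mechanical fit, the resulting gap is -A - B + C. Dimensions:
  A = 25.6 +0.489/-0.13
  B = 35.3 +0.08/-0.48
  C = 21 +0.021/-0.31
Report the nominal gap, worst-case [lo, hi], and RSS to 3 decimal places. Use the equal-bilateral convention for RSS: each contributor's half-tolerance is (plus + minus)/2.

Stack each dimension's contribution:
  -A: nom -25.600 → Σnom=-25.600; wc +0.130/-0.489 → slack +0.130/-0.489; half-tol=0.309, Σhalf²=0.095790
  -B: nom -35.300 → Σnom=-60.900; wc +0.480/-0.080 → slack +0.610/-0.569; half-tol=0.280, Σhalf²=0.174190
  +C: nom +21.000 → Σnom=-39.900; wc +0.021/-0.310 → slack +0.631/-0.879; half-tol=0.166, Σhalf²=0.201580
Nominal = -39.900. Worst-case = [-39.900 - 0.879, -39.900 + 0.631] = [-40.779, -39.269]. RSS = √0.201580 = 0.449.

nominal=-39.900 wc=[-40.779,-39.269] rss=0.449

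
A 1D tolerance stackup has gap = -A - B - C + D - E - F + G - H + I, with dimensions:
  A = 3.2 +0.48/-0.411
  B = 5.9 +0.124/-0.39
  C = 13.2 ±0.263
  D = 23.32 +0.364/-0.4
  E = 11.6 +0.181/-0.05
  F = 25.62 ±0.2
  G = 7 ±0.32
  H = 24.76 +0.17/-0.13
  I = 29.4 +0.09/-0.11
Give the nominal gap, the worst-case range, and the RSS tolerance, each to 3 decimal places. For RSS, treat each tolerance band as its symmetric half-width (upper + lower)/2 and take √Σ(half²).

Stack each dimension's contribution:
  -A: nom -3.200 → Σnom=-3.200; wc +0.411/-0.480 → slack +0.411/-0.480; half-tol=0.446, Σhalf²=0.198470
  -B: nom -5.900 → Σnom=-9.100; wc +0.390/-0.124 → slack +0.801/-0.604; half-tol=0.257, Σhalf²=0.264519
  -C: nom -13.200 → Σnom=-22.300; wc +0.263/-0.263 → slack +1.064/-0.867; half-tol=0.263, Σhalf²=0.333688
  +D: nom +23.320 → Σnom=1.020; wc +0.364/-0.400 → slack +1.428/-1.267; half-tol=0.382, Σhalf²=0.479612
  -E: nom -11.600 → Σnom=-10.580; wc +0.050/-0.181 → slack +1.478/-1.448; half-tol=0.115, Σhalf²=0.492953
  -F: nom -25.620 → Σnom=-36.200; wc +0.200/-0.200 → slack +1.678/-1.648; half-tol=0.200, Σhalf²=0.532953
  +G: nom +7.000 → Σnom=-29.200; wc +0.320/-0.320 → slack +1.998/-1.968; half-tol=0.320, Σhalf²=0.635353
  -H: nom -24.760 → Σnom=-53.960; wc +0.130/-0.170 → slack +2.128/-2.138; half-tol=0.150, Σhalf²=0.657853
  +I: nom +29.400 → Σnom=-24.560; wc +0.090/-0.110 → slack +2.218/-2.248; half-tol=0.100, Σhalf²=0.667853
Nominal = -24.560. Worst-case = [-24.560 - 2.248, -24.560 + 2.218] = [-26.808, -22.342]. RSS = √0.667853 = 0.817.

nominal=-24.560 wc=[-26.808,-22.342] rss=0.817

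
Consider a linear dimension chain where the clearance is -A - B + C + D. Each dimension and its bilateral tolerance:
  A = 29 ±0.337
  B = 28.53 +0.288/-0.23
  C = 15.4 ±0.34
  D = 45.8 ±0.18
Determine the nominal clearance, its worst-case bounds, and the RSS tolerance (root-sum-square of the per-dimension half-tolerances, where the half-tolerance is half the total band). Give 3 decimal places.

nominal=3.670 wc=[2.525,4.757] rss=0.573

Stack each dimension's contribution:
  -A: nom -29.000 → Σnom=-29.000; wc +0.337/-0.337 → slack +0.337/-0.337; half-tol=0.337, Σhalf²=0.113569
  -B: nom -28.530 → Σnom=-57.530; wc +0.230/-0.288 → slack +0.567/-0.625; half-tol=0.259, Σhalf²=0.180650
  +C: nom +15.400 → Σnom=-42.130; wc +0.340/-0.340 → slack +0.907/-0.965; half-tol=0.340, Σhalf²=0.296250
  +D: nom +45.800 → Σnom=3.670; wc +0.180/-0.180 → slack +1.087/-1.145; half-tol=0.180, Σhalf²=0.328650
Nominal = 3.670. Worst-case = [3.670 - 1.145, 3.670 + 1.087] = [2.525, 4.757]. RSS = √0.328650 = 0.573.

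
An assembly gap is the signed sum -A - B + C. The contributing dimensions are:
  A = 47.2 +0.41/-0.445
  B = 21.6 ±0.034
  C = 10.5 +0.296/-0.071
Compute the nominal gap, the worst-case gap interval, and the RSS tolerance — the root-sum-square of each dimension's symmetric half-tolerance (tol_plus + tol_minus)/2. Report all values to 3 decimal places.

nominal=-58.300 wc=[-58.815,-57.525] rss=0.466

Stack each dimension's contribution:
  -A: nom -47.200 → Σnom=-47.200; wc +0.445/-0.410 → slack +0.445/-0.410; half-tol=0.427, Σhalf²=0.182756
  -B: nom -21.600 → Σnom=-68.800; wc +0.034/-0.034 → slack +0.479/-0.444; half-tol=0.034, Σhalf²=0.183912
  +C: nom +10.500 → Σnom=-58.300; wc +0.296/-0.071 → slack +0.775/-0.515; half-tol=0.183, Σhalf²=0.217584
Nominal = -58.300. Worst-case = [-58.300 - 0.515, -58.300 + 0.775] = [-58.815, -57.525]. RSS = √0.217584 = 0.466.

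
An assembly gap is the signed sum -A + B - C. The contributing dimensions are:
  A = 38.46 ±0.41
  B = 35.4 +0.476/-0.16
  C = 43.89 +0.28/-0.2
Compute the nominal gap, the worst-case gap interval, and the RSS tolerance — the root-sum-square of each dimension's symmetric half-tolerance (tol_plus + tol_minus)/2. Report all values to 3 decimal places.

Stack each dimension's contribution:
  -A: nom -38.460 → Σnom=-38.460; wc +0.410/-0.410 → slack +0.410/-0.410; half-tol=0.410, Σhalf²=0.168100
  +B: nom +35.400 → Σnom=-3.060; wc +0.476/-0.160 → slack +0.886/-0.570; half-tol=0.318, Σhalf²=0.269224
  -C: nom -43.890 → Σnom=-46.950; wc +0.200/-0.280 → slack +1.086/-0.850; half-tol=0.240, Σhalf²=0.326824
Nominal = -46.950. Worst-case = [-46.950 - 0.850, -46.950 + 1.086] = [-47.800, -45.864]. RSS = √0.326824 = 0.572.

nominal=-46.950 wc=[-47.800,-45.864] rss=0.572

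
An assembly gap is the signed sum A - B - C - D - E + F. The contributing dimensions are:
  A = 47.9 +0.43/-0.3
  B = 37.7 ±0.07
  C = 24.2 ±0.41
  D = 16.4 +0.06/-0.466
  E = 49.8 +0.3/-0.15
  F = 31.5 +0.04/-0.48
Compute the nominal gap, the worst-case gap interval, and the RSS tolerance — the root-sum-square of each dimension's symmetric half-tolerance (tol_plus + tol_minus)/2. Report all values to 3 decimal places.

Stack each dimension's contribution:
  +A: nom +47.900 → Σnom=47.900; wc +0.430/-0.300 → slack +0.430/-0.300; half-tol=0.365, Σhalf²=0.133225
  -B: nom -37.700 → Σnom=10.200; wc +0.070/-0.070 → slack +0.500/-0.370; half-tol=0.070, Σhalf²=0.138125
  -C: nom -24.200 → Σnom=-14.000; wc +0.410/-0.410 → slack +0.910/-0.780; half-tol=0.410, Σhalf²=0.306225
  -D: nom -16.400 → Σnom=-30.400; wc +0.466/-0.060 → slack +1.376/-0.840; half-tol=0.263, Σhalf²=0.375394
  -E: nom -49.800 → Σnom=-80.200; wc +0.150/-0.300 → slack +1.526/-1.140; half-tol=0.225, Σhalf²=0.426019
  +F: nom +31.500 → Σnom=-48.700; wc +0.040/-0.480 → slack +1.566/-1.620; half-tol=0.260, Σhalf²=0.493619
Nominal = -48.700. Worst-case = [-48.700 - 1.620, -48.700 + 1.566] = [-50.320, -47.134]. RSS = √0.493619 = 0.703.

nominal=-48.700 wc=[-50.320,-47.134] rss=0.703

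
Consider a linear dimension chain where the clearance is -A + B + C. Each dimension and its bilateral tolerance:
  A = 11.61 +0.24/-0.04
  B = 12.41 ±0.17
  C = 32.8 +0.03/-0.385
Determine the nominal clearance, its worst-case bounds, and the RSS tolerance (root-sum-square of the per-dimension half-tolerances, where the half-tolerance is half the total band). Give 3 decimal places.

Stack each dimension's contribution:
  -A: nom -11.610 → Σnom=-11.610; wc +0.040/-0.240 → slack +0.040/-0.240; half-tol=0.140, Σhalf²=0.019600
  +B: nom +12.410 → Σnom=0.800; wc +0.170/-0.170 → slack +0.210/-0.410; half-tol=0.170, Σhalf²=0.048500
  +C: nom +32.800 → Σnom=33.600; wc +0.030/-0.385 → slack +0.240/-0.795; half-tol=0.208, Σhalf²=0.091556
Nominal = 33.600. Worst-case = [33.600 - 0.795, 33.600 + 0.240] = [32.805, 33.840]. RSS = √0.091556 = 0.303.

nominal=33.600 wc=[32.805,33.840] rss=0.303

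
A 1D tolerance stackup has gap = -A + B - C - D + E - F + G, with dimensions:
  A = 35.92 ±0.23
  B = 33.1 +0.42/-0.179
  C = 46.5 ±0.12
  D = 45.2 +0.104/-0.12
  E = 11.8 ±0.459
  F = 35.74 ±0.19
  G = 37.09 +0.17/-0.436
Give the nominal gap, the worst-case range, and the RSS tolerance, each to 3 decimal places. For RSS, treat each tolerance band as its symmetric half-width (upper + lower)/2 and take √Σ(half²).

nominal=-81.370 wc=[-83.088,-79.661] rss=0.713

Stack each dimension's contribution:
  -A: nom -35.920 → Σnom=-35.920; wc +0.230/-0.230 → slack +0.230/-0.230; half-tol=0.230, Σhalf²=0.052900
  +B: nom +33.100 → Σnom=-2.820; wc +0.420/-0.179 → slack +0.650/-0.409; half-tol=0.299, Σhalf²=0.142600
  -C: nom -46.500 → Σnom=-49.320; wc +0.120/-0.120 → slack +0.770/-0.529; half-tol=0.120, Σhalf²=0.157000
  -D: nom -45.200 → Σnom=-94.520; wc +0.120/-0.104 → slack +0.890/-0.633; half-tol=0.112, Σhalf²=0.169544
  +E: nom +11.800 → Σnom=-82.720; wc +0.459/-0.459 → slack +1.349/-1.092; half-tol=0.459, Σhalf²=0.380225
  -F: nom -35.740 → Σnom=-118.460; wc +0.190/-0.190 → slack +1.539/-1.282; half-tol=0.190, Σhalf²=0.416325
  +G: nom +37.090 → Σnom=-81.370; wc +0.170/-0.436 → slack +1.709/-1.718; half-tol=0.303, Σhalf²=0.508134
Nominal = -81.370. Worst-case = [-81.370 - 1.718, -81.370 + 1.709] = [-83.088, -79.661]. RSS = √0.508134 = 0.713.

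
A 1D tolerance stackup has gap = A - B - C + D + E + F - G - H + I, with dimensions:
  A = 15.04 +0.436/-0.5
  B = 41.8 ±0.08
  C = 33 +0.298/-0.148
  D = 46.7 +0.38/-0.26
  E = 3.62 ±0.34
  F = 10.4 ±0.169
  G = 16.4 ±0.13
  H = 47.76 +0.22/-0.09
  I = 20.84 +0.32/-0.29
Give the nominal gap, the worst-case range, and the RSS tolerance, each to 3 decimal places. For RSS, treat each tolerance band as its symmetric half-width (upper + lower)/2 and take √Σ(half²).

nominal=-42.360 wc=[-44.647,-40.267] rss=0.810

Stack each dimension's contribution:
  +A: nom +15.040 → Σnom=15.040; wc +0.436/-0.500 → slack +0.436/-0.500; half-tol=0.468, Σhalf²=0.219024
  -B: nom -41.800 → Σnom=-26.760; wc +0.080/-0.080 → slack +0.516/-0.580; half-tol=0.080, Σhalf²=0.225424
  -C: nom -33.000 → Σnom=-59.760; wc +0.148/-0.298 → slack +0.664/-0.878; half-tol=0.223, Σhalf²=0.275153
  +D: nom +46.700 → Σnom=-13.060; wc +0.380/-0.260 → slack +1.044/-1.138; half-tol=0.320, Σhalf²=0.377553
  +E: nom +3.620 → Σnom=-9.440; wc +0.340/-0.340 → slack +1.384/-1.478; half-tol=0.340, Σhalf²=0.493153
  +F: nom +10.400 → Σnom=0.960; wc +0.169/-0.169 → slack +1.553/-1.647; half-tol=0.169, Σhalf²=0.521714
  -G: nom -16.400 → Σnom=-15.440; wc +0.130/-0.130 → slack +1.683/-1.777; half-tol=0.130, Σhalf²=0.538614
  -H: nom -47.760 → Σnom=-63.200; wc +0.090/-0.220 → slack +1.773/-1.997; half-tol=0.155, Σhalf²=0.562639
  +I: nom +20.840 → Σnom=-42.360; wc +0.320/-0.290 → slack +2.093/-2.287; half-tol=0.305, Σhalf²=0.655664
Nominal = -42.360. Worst-case = [-42.360 - 2.287, -42.360 + 2.093] = [-44.647, -40.267]. RSS = √0.655664 = 0.810.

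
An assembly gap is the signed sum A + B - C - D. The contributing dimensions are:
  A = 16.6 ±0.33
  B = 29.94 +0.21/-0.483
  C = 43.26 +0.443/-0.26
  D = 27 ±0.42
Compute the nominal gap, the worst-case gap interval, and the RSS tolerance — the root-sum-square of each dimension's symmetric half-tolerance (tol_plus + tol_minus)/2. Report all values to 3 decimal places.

nominal=-23.720 wc=[-25.396,-22.500] rss=0.727

Stack each dimension's contribution:
  +A: nom +16.600 → Σnom=16.600; wc +0.330/-0.330 → slack +0.330/-0.330; half-tol=0.330, Σhalf²=0.108900
  +B: nom +29.940 → Σnom=46.540; wc +0.210/-0.483 → slack +0.540/-0.813; half-tol=0.346, Σhalf²=0.228962
  -C: nom -43.260 → Σnom=3.280; wc +0.260/-0.443 → slack +0.800/-1.256; half-tol=0.352, Σhalf²=0.352515
  -D: nom -27.000 → Σnom=-23.720; wc +0.420/-0.420 → slack +1.220/-1.676; half-tol=0.420, Σhalf²=0.528914
Nominal = -23.720. Worst-case = [-23.720 - 1.676, -23.720 + 1.220] = [-25.396, -22.500]. RSS = √0.528914 = 0.727.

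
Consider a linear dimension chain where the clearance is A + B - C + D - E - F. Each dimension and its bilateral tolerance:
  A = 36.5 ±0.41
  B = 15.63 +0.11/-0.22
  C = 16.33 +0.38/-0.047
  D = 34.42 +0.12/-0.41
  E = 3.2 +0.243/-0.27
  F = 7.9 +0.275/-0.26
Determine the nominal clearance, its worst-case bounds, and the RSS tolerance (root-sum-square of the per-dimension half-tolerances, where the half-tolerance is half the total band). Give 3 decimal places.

nominal=59.120 wc=[57.182,60.337] rss=0.670

Stack each dimension's contribution:
  +A: nom +36.500 → Σnom=36.500; wc +0.410/-0.410 → slack +0.410/-0.410; half-tol=0.410, Σhalf²=0.168100
  +B: nom +15.630 → Σnom=52.130; wc +0.110/-0.220 → slack +0.520/-0.630; half-tol=0.165, Σhalf²=0.195325
  -C: nom -16.330 → Σnom=35.800; wc +0.047/-0.380 → slack +0.567/-1.010; half-tol=0.213, Σhalf²=0.240907
  +D: nom +34.420 → Σnom=70.220; wc +0.120/-0.410 → slack +0.687/-1.420; half-tol=0.265, Σhalf²=0.311132
  -E: nom -3.200 → Σnom=67.020; wc +0.270/-0.243 → slack +0.957/-1.663; half-tol=0.257, Σhalf²=0.376924
  -F: nom -7.900 → Σnom=59.120; wc +0.260/-0.275 → slack +1.217/-1.938; half-tol=0.268, Σhalf²=0.448481
Nominal = 59.120. Worst-case = [59.120 - 1.938, 59.120 + 1.217] = [57.182, 60.337]. RSS = √0.448481 = 0.670.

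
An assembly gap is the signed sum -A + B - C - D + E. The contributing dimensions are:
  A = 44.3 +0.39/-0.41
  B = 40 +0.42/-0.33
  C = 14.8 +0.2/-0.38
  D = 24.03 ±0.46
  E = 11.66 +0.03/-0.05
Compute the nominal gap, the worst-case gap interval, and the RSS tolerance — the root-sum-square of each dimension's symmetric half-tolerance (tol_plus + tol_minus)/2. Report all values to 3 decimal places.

nominal=-31.470 wc=[-32.900,-29.770] rss=0.773

Stack each dimension's contribution:
  -A: nom -44.300 → Σnom=-44.300; wc +0.410/-0.390 → slack +0.410/-0.390; half-tol=0.400, Σhalf²=0.160000
  +B: nom +40.000 → Σnom=-4.300; wc +0.420/-0.330 → slack +0.830/-0.720; half-tol=0.375, Σhalf²=0.300625
  -C: nom -14.800 → Σnom=-19.100; wc +0.380/-0.200 → slack +1.210/-0.920; half-tol=0.290, Σhalf²=0.384725
  -D: nom -24.030 → Σnom=-43.130; wc +0.460/-0.460 → slack +1.670/-1.380; half-tol=0.460, Σhalf²=0.596325
  +E: nom +11.660 → Σnom=-31.470; wc +0.030/-0.050 → slack +1.700/-1.430; half-tol=0.040, Σhalf²=0.597925
Nominal = -31.470. Worst-case = [-31.470 - 1.430, -31.470 + 1.700] = [-32.900, -29.770]. RSS = √0.597925 = 0.773.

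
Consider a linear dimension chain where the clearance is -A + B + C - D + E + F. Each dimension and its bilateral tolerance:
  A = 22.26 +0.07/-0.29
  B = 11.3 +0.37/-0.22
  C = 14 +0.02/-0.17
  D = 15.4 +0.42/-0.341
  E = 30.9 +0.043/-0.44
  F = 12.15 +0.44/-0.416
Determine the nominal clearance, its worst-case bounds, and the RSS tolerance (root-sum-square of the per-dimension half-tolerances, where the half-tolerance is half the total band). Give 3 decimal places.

nominal=30.690 wc=[28.954,32.194] rss=0.717

Stack each dimension's contribution:
  -A: nom -22.260 → Σnom=-22.260; wc +0.290/-0.070 → slack +0.290/-0.070; half-tol=0.180, Σhalf²=0.032400
  +B: nom +11.300 → Σnom=-10.960; wc +0.370/-0.220 → slack +0.660/-0.290; half-tol=0.295, Σhalf²=0.119425
  +C: nom +14.000 → Σnom=3.040; wc +0.020/-0.170 → slack +0.680/-0.460; half-tol=0.095, Σhalf²=0.128450
  -D: nom -15.400 → Σnom=-12.360; wc +0.341/-0.420 → slack +1.021/-0.880; half-tol=0.381, Σhalf²=0.273230
  +E: nom +30.900 → Σnom=18.540; wc +0.043/-0.440 → slack +1.064/-1.320; half-tol=0.241, Σhalf²=0.331553
  +F: nom +12.150 → Σnom=30.690; wc +0.440/-0.416 → slack +1.504/-1.736; half-tol=0.428, Σhalf²=0.514737
Nominal = 30.690. Worst-case = [30.690 - 1.736, 30.690 + 1.504] = [28.954, 32.194]. RSS = √0.514737 = 0.717.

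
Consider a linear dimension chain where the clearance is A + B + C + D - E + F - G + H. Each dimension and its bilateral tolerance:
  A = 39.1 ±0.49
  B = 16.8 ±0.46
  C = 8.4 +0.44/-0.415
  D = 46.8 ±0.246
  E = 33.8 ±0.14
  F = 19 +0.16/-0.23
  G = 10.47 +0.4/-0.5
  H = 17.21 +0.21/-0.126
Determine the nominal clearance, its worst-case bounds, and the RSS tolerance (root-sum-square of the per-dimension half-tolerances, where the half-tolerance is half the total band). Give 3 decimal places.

nominal=103.040 wc=[100.533,105.686] rss=0.992

Stack each dimension's contribution:
  +A: nom +39.100 → Σnom=39.100; wc +0.490/-0.490 → slack +0.490/-0.490; half-tol=0.490, Σhalf²=0.240100
  +B: nom +16.800 → Σnom=55.900; wc +0.460/-0.460 → slack +0.950/-0.950; half-tol=0.460, Σhalf²=0.451700
  +C: nom +8.400 → Σnom=64.300; wc +0.440/-0.415 → slack +1.390/-1.365; half-tol=0.427, Σhalf²=0.634456
  +D: nom +46.800 → Σnom=111.100; wc +0.246/-0.246 → slack +1.636/-1.611; half-tol=0.246, Σhalf²=0.694972
  -E: nom -33.800 → Σnom=77.300; wc +0.140/-0.140 → slack +1.776/-1.751; half-tol=0.140, Σhalf²=0.714572
  +F: nom +19.000 → Σnom=96.300; wc +0.160/-0.230 → slack +1.936/-1.981; half-tol=0.195, Σhalf²=0.752597
  -G: nom -10.470 → Σnom=85.830; wc +0.500/-0.400 → slack +2.436/-2.381; half-tol=0.450, Σhalf²=0.955097
  +H: nom +17.210 → Σnom=103.040; wc +0.210/-0.126 → slack +2.646/-2.507; half-tol=0.168, Σhalf²=0.983321
Nominal = 103.040. Worst-case = [103.040 - 2.507, 103.040 + 2.646] = [100.533, 105.686]. RSS = √0.983321 = 0.992.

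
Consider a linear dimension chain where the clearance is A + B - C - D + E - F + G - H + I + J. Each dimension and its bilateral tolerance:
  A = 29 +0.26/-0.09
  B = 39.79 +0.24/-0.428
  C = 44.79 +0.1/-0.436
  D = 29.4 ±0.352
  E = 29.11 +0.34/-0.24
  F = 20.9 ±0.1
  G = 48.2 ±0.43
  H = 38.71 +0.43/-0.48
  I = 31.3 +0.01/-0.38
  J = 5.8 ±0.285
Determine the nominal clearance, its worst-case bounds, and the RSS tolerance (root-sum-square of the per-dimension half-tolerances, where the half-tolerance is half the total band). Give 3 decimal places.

nominal=49.400 wc=[46.565,52.333] rss=0.971

Stack each dimension's contribution:
  +A: nom +29.000 → Σnom=29.000; wc +0.260/-0.090 → slack +0.260/-0.090; half-tol=0.175, Σhalf²=0.030625
  +B: nom +39.790 → Σnom=68.790; wc +0.240/-0.428 → slack +0.500/-0.518; half-tol=0.334, Σhalf²=0.142181
  -C: nom -44.790 → Σnom=24.000; wc +0.436/-0.100 → slack +0.936/-0.618; half-tol=0.268, Σhalf²=0.214005
  -D: nom -29.400 → Σnom=-5.400; wc +0.352/-0.352 → slack +1.288/-0.970; half-tol=0.352, Σhalf²=0.337909
  +E: nom +29.110 → Σnom=23.710; wc +0.340/-0.240 → slack +1.628/-1.210; half-tol=0.290, Σhalf²=0.422009
  -F: nom -20.900 → Σnom=2.810; wc +0.100/-0.100 → slack +1.728/-1.310; half-tol=0.100, Σhalf²=0.432009
  +G: nom +48.200 → Σnom=51.010; wc +0.430/-0.430 → slack +2.158/-1.740; half-tol=0.430, Σhalf²=0.616909
  -H: nom -38.710 → Σnom=12.300; wc +0.480/-0.430 → slack +2.638/-2.170; half-tol=0.455, Σhalf²=0.823934
  +I: nom +31.300 → Σnom=43.600; wc +0.010/-0.380 → slack +2.648/-2.550; half-tol=0.195, Σhalf²=0.861959
  +J: nom +5.800 → Σnom=49.400; wc +0.285/-0.285 → slack +2.933/-2.835; half-tol=0.285, Σhalf²=0.943184
Nominal = 49.400. Worst-case = [49.400 - 2.835, 49.400 + 2.933] = [46.565, 52.333]. RSS = √0.943184 = 0.971.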